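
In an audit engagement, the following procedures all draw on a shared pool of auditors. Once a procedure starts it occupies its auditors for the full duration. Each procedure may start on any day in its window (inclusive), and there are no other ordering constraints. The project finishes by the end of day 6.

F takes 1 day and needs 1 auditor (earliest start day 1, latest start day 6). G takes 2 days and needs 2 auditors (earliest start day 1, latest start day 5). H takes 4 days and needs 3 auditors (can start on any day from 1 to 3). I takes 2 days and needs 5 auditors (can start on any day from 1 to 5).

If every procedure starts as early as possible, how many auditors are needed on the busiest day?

Early-start schedule: F@1, G@1, H@1, I@1.
Load per day: day 1: 11, day 2: 10, day 3: 3, day 4: 3, day 5: 0, day 6: 0.
Peak is 11.

11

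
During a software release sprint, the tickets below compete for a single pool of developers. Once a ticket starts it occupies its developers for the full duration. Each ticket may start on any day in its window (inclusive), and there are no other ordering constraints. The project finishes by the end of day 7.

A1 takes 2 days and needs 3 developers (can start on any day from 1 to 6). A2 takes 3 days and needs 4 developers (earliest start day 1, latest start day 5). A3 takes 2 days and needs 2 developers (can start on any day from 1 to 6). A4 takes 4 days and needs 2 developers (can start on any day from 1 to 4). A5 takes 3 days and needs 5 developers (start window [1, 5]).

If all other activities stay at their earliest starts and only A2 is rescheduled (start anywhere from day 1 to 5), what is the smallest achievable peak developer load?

A2@1: d1:16  d2:16  d3:11  d4:2  d5:0  d6:0  d7:0 → peak 16
A2@2: d1:12  d2:16  d3:11  d4:6  d5:0  d6:0  d7:0 → peak 16
A2@3: d1:12  d2:12  d3:11  d4:6  d5:4  d6:0  d7:0 → peak 12
A2@4: d1:12  d2:12  d3:7  d4:6  d5:4  d6:4  d7:0 → peak 12
A2@5: d1:12  d2:12  d3:7  d4:2  d5:4  d6:4  d7:4 → peak 12
Best is A2@3, peak 12.

12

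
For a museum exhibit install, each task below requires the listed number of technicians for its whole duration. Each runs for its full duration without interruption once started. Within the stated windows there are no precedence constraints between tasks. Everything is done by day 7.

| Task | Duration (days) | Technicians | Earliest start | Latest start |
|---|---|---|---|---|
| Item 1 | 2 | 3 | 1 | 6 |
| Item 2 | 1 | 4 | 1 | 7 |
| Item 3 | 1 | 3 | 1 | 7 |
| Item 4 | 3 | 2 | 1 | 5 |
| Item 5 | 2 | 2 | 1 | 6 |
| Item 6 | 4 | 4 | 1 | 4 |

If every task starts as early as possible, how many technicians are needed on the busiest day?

18

Early-start schedule: Item 1@1, Item 2@1, Item 3@1, Item 4@1, Item 5@1, Item 6@1.
Load per day: day 1: 18, day 2: 11, day 3: 6, day 4: 4, day 5: 0, day 6: 0, day 7: 0.
Peak is 18.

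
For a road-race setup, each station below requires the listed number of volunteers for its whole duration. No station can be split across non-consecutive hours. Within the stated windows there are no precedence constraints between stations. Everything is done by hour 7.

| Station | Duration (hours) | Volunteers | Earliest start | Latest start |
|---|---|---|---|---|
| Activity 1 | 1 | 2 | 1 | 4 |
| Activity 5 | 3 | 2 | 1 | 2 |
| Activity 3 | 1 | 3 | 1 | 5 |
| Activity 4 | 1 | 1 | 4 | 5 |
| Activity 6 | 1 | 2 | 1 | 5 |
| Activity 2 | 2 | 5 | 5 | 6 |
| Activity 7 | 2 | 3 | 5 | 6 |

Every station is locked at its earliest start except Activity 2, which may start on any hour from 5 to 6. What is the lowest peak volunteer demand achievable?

Activity 2@5: h1:9  h2:2  h3:2  h4:1  h5:8  h6:8  h7:0 → peak 9
Activity 2@6: h1:9  h2:2  h3:2  h4:1  h5:3  h6:8  h7:5 → peak 9
Best is Activity 2@5, peak 9.

9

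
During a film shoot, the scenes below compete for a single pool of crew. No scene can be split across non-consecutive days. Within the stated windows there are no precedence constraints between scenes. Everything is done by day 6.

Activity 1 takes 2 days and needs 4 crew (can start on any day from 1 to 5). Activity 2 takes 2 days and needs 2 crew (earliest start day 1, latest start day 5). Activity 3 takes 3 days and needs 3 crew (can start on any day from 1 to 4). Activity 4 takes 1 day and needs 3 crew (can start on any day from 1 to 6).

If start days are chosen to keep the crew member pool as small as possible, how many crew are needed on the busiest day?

5

Early-start (Activity 1@1, Activity 2@1, Activity 3@1, Activity 4@1) gives peak 12: d1:12  d2:9  d3:3  d4:0  d5:0  d6:0.
Shift Activity 2→3, Activity 3→3, Activity 4→6.
Schedule Activity 1@1, Activity 2@3, Activity 3@3, Activity 4@6: d1:4  d2:4  d3:5  d4:5  d5:3  d6:3 — peak 5.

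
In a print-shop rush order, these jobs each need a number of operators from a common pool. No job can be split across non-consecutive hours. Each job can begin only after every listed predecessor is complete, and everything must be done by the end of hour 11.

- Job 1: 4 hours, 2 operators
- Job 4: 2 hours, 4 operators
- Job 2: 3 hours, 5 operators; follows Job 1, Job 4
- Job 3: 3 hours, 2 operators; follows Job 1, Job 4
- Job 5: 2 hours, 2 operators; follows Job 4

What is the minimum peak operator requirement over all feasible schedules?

6

Early-start (Job 1@1, Job 4@1, Job 2@5, Job 3@5, Job 5@3) gives peak 7: h1:6  h2:6  h3:4  h4:4  h5:7  h6:7  h7:7  h8:0  h9:0  h10:0  h11:0.
Shift Job 3→8.
Schedule Job 1@1, Job 4@1, Job 2@5, Job 3@8, Job 5@3: h1:6  h2:6  h3:4  h4:4  h5:5  h6:5  h7:5  h8:2  h9:2  h10:2  h11:0 — peak 6.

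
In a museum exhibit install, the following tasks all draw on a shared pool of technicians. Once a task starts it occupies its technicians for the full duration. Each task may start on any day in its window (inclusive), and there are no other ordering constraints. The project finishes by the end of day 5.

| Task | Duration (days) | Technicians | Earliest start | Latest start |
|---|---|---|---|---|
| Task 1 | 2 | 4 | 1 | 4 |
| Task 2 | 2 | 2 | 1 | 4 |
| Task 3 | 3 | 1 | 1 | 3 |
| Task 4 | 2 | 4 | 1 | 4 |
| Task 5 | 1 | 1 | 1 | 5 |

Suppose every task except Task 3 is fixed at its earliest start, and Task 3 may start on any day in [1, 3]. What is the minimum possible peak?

11

Task 3@1: d1:12  d2:11  d3:1  d4:0  d5:0 → peak 12
Task 3@2: d1:11  d2:11  d3:1  d4:1  d5:0 → peak 11
Task 3@3: d1:11  d2:10  d3:1  d4:1  d5:1 → peak 11
Best is Task 3@2, peak 11.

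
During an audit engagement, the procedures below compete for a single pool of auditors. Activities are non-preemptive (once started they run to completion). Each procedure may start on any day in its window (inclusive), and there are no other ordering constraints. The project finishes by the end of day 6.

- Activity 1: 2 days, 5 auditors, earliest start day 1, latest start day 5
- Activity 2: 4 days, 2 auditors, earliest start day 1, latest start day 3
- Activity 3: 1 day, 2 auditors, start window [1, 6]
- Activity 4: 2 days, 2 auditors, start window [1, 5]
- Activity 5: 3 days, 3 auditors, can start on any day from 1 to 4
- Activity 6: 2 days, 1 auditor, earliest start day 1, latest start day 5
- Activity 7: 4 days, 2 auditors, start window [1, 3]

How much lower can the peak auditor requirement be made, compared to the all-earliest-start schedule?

9

Early-start peak: d1:17  d2:15  d3:7  d4:4  d5:0  d6:0 ⇒ 17.
Leveled (Activity 1@1, Activity 2@1, Activity 3@3, Activity 4@5, Activity 5@4, Activity 6@1, Activity 7@3): d1:8  d2:8  d3:6  d4:7  d5:7  d6:7 ⇒ 8.
Reduction 17 − 8 = 9.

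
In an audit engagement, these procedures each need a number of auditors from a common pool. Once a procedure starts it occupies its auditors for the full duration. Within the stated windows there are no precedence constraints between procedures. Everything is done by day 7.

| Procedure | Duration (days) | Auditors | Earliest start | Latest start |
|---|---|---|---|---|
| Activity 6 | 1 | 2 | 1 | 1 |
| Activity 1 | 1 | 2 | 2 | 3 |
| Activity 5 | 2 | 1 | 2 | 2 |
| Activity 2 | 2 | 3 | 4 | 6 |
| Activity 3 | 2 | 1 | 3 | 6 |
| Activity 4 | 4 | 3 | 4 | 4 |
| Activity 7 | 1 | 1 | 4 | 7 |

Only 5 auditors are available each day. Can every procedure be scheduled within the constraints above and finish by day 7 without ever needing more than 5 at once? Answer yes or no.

The minimum achievable peak is 6; 5 < 6, so no feasible schedule stays within the cap.

no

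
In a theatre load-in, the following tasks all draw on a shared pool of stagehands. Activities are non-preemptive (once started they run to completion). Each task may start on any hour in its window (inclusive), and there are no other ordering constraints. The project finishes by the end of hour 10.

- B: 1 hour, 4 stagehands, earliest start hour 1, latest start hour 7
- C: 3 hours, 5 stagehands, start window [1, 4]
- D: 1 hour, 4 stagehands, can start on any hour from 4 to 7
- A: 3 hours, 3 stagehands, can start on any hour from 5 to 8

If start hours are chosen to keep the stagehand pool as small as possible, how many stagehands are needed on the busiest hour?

5

Early-start (B@1, C@1, D@4, A@5) gives peak 9: h1:9  h2:5  h3:5  h4:4  h5:3  h6:3  h7:3  h8:0  h9:0  h10:0.
Shift C→2, D→5, A→6.
Schedule B@1, C@2, D@5, A@6: h1:4  h2:5  h3:5  h4:5  h5:4  h6:3  h7:3  h8:3  h9:0  h10:0 — peak 5.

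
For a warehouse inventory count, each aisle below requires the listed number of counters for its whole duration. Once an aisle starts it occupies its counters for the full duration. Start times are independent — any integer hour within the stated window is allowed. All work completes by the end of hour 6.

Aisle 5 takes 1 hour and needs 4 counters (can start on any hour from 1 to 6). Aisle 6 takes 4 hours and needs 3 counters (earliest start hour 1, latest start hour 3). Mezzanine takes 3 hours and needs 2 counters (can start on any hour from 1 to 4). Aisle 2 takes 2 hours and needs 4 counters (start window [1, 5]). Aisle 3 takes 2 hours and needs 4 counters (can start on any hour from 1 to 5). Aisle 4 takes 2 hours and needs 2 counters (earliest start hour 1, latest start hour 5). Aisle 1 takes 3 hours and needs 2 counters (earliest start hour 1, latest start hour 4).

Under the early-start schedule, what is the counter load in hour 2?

At early start, hour 2 has: Aisle 6, Mezzanine, Aisle 2, Aisle 3, Aisle 4, Aisle 1.
Demand: 3 + 2 + 4 + 4 + 2 + 2 = 17.

17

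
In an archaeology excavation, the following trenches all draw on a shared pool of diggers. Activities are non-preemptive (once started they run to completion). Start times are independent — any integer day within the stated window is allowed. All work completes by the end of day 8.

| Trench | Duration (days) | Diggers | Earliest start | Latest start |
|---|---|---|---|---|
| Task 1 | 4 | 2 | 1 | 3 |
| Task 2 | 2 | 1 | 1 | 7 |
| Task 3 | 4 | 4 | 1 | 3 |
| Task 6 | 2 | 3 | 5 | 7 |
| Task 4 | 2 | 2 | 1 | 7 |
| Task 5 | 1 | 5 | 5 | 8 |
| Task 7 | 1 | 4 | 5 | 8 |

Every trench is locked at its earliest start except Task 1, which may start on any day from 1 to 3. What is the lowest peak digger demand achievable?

12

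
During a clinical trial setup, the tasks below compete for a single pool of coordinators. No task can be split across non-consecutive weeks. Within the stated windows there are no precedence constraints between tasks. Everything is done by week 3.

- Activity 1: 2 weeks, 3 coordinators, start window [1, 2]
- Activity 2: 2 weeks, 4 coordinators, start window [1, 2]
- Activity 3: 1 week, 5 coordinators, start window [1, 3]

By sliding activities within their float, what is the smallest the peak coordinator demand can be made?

Early-start (Activity 1@1, Activity 2@1, Activity 3@1) gives peak 12: w1:12  w2:7  w3:0.
Shift Activity 3→3.
Schedule Activity 1@1, Activity 2@1, Activity 3@3: w1:7  w2:7  w3:5 — peak 7.
Total coordinator-weeks = 19 over 3 weeks ⇒ peak ≥ ⌈19/3⌉ = 7, so 7 is optimal.

7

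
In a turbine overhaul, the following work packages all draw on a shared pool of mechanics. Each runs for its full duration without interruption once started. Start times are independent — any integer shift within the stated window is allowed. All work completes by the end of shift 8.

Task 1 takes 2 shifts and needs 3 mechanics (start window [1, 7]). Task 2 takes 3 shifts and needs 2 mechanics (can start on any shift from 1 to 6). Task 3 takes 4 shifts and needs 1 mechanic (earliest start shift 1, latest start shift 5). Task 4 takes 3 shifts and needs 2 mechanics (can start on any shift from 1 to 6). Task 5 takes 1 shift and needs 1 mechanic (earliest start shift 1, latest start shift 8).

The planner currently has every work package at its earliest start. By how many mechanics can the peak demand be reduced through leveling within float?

6

Early-start peak: s1:9  s2:8  s3:5  s4:1  s5:0  s6:0  s7:0  s8:0 ⇒ 9.
Leveled (Task 1@1, Task 2@3, Task 3@3, Task 4@6, Task 5@7): s1:3  s2:3  s3:3  s4:3  s5:3  s6:3  s7:3  s8:2 ⇒ 3.
Reduction 9 − 3 = 6.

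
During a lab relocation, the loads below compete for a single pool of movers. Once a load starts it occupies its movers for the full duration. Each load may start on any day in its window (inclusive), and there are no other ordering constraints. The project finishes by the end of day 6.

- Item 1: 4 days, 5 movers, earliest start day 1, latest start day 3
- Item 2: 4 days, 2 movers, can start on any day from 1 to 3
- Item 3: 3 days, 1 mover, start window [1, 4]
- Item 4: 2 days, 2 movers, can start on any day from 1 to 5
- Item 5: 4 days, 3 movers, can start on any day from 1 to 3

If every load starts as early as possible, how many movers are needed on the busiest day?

Early-start schedule: Item 1@1, Item 2@1, Item 3@1, Item 4@1, Item 5@1.
Load per day: day 1: 13, day 2: 13, day 3: 11, day 4: 10, day 5: 0, day 6: 0.
Peak is 13.

13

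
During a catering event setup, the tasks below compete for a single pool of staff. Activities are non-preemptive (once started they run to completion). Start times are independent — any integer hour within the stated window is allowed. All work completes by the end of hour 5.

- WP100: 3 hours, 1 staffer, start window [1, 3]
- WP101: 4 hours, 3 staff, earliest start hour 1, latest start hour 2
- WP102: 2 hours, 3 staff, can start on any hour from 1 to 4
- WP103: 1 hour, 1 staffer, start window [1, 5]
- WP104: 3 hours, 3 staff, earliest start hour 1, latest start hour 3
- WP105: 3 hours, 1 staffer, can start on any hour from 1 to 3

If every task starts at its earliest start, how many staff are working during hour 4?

At early start, hour 4 has: WP101.
Demand: 3 = 3.

3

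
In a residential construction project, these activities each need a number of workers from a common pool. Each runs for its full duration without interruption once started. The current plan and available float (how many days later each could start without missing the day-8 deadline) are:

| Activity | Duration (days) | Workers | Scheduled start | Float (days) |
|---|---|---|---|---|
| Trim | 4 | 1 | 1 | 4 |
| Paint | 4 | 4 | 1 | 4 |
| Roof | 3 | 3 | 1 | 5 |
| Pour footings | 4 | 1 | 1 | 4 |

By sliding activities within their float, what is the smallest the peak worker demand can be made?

5

Early-start (Trim@1, Paint@1, Roof@1, Pour footings@1) gives peak 9: d1:9  d2:9  d3:9  d4:6  d5:0  d6:0  d7:0  d8:0.
Shift Roof→5, Pour footings→5.
Schedule Trim@1, Paint@1, Roof@5, Pour footings@5: d1:5  d2:5  d3:5  d4:5  d5:4  d6:4  d7:4  d8:1 — peak 5.
Total worker-days = 33 over 8 days ⇒ peak ≥ ⌈33/8⌉ = 5, so 5 is optimal.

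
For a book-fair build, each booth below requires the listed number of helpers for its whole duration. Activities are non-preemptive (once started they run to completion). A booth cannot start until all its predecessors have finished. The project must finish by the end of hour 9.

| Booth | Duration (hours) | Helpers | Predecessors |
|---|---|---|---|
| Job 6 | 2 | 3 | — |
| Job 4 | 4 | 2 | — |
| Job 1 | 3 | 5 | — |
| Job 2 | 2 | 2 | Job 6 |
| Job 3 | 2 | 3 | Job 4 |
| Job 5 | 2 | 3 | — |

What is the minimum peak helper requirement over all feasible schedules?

Early-start (Job 6@1, Job 4@1, Job 1@1, Job 2@3, Job 3@5, Job 5@1) gives peak 13: h1:13  h2:13  h3:9  h4:4  h5:3  h6:3  h7:0  h8:0  h9:0.
Shift Job 1→5, Job 2→8, Job 3→8, Job 5→3.
Schedule Job 6@1, Job 4@1, Job 1@5, Job 2@8, Job 3@8, Job 5@3: h1:5  h2:5  h3:5  h4:5  h5:5  h6:5  h7:5  h8:5  h9:5 — peak 5.
Total helper-hours = 45 over 9 hours ⇒ peak ≥ ⌈45/9⌉ = 5, so 5 is optimal.

5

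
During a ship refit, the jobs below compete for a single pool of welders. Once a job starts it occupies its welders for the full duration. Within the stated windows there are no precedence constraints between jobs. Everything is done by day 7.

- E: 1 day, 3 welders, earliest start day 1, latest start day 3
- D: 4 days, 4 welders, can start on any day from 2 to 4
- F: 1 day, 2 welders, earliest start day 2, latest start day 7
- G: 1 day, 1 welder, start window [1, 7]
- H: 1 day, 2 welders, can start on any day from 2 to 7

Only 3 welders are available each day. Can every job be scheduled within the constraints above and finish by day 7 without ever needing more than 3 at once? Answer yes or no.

no

Total welder-days = 24; over 7 days the average is 24/7 > 3, so some day must exceed 3.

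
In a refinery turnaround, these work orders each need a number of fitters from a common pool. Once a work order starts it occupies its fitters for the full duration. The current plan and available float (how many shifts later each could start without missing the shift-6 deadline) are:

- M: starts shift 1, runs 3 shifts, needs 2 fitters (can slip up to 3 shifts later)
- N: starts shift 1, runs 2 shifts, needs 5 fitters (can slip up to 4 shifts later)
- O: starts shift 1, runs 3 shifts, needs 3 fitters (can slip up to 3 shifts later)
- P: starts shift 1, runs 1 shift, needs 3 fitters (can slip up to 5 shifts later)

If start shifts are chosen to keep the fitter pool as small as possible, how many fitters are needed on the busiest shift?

5

Early-start (M@1, N@1, O@1, P@1) gives peak 13: s1:13  s2:10  s3:5  s4:0  s5:0  s6:0.
Shift N→4, P→6.
Schedule M@1, N@4, O@1, P@6: s1:5  s2:5  s3:5  s4:5  s5:5  s6:3 — peak 5.
Total fitter-shifts = 28 over 6 shifts ⇒ peak ≥ ⌈28/6⌉ = 5, so 5 is optimal.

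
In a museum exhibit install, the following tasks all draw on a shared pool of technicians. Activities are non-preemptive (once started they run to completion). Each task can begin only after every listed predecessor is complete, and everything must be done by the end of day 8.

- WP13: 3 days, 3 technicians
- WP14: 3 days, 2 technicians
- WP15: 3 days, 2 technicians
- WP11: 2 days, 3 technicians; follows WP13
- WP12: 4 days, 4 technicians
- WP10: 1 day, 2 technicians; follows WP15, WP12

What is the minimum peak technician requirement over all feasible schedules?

Early-start (WP13@1, WP14@1, WP15@1, WP11@4, WP12@1, WP10@5) gives peak 11: d1:11  d2:11  d3:11  d4:7  d5:5  d6:0  d7:0  d8:0.
Shift WP12→4, WP10→8.
Schedule WP13@1, WP14@1, WP15@1, WP11@4, WP12@4, WP10@8: d1:7  d2:7  d3:7  d4:7  d5:7  d6:4  d7:4  d8:2 — peak 7.

7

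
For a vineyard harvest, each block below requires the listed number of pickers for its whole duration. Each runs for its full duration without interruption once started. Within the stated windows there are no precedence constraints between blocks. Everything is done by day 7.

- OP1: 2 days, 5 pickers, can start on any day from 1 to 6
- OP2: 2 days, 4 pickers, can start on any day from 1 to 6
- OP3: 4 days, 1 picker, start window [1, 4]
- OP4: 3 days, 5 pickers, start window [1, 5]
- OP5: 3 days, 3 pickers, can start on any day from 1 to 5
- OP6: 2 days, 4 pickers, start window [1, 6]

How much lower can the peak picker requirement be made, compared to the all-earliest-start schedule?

13

Early-start peak: d1:22  d2:22  d3:9  d4:1  d5:0  d6:0  d7:0 ⇒ 22.
Leveled (OP1@1, OP2@1, OP3@3, OP4@3, OP5@3, OP6@6): d1:9  d2:9  d3:9  d4:9  d5:9  d6:5  d7:4 ⇒ 9.
Reduction 22 − 9 = 13.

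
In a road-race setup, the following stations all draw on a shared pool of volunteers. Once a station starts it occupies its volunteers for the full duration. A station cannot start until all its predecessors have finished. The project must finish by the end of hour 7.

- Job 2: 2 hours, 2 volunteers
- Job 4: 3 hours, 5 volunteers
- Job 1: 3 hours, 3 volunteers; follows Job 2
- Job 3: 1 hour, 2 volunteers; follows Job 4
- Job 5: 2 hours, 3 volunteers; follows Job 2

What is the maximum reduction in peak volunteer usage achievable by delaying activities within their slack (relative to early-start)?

Early-start peak: h1:7  h2:7  h3:11  h4:8  h5:3  h6:0  h7:0 ⇒ 11.
Leveled (Job 2@1, Job 4@1, Job 1@4, Job 3@4, Job 5@5): h1:7  h2:7  h3:5  h4:5  h5:6  h6:6  h7:0 ⇒ 7.
Reduction 11 − 7 = 4.

4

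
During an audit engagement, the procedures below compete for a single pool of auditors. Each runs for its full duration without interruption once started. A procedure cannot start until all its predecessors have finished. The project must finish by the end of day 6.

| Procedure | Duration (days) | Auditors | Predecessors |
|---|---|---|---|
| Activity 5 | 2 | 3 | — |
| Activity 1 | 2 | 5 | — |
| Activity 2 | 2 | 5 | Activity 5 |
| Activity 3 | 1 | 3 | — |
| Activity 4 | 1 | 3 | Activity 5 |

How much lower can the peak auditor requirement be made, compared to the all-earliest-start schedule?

3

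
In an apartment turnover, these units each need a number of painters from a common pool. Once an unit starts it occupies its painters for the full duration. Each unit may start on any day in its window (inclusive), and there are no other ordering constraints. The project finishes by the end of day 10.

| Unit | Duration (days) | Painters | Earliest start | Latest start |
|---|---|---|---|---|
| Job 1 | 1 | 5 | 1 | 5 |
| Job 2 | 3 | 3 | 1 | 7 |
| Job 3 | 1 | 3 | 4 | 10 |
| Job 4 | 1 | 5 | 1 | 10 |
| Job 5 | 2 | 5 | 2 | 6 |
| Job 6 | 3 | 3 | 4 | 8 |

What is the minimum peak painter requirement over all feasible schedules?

6

Early-start (Job 1@1, Job 2@1, Job 3@4, Job 4@1, Job 5@2, Job 6@4) gives peak 13: d1:13  d2:8  d3:8  d4:6  d5:3  d6:3  d7:0  d8:0  d9:0  d10:0.
Shift Job 2→2, Job 4→5, Job 5→6, Job 6→8.
Schedule Job 1@1, Job 2@2, Job 3@4, Job 4@5, Job 5@6, Job 6@8: d1:5  d2:3  d3:3  d4:6  d5:5  d6:5  d7:5  d8:3  d9:3  d10:3 — peak 6.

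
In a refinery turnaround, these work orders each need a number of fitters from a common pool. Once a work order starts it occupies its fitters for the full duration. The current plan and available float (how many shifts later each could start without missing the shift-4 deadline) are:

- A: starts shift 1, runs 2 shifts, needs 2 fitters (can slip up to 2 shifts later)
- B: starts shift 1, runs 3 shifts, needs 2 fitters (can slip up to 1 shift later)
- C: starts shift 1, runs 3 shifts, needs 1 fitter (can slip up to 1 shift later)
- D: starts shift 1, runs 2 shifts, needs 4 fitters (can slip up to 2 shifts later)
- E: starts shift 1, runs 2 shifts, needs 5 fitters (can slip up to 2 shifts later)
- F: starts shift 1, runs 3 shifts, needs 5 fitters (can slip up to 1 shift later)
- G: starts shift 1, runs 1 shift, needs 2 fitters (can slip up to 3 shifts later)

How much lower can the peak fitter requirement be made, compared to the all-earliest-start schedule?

7

Early-start peak: s1:21  s2:19  s3:8  s4:0 ⇒ 21.
Leveled (A@1, B@1, C@1, D@1, E@3, F@1, G@4): s1:14  s2:14  s3:13  s4:7 ⇒ 14.
Reduction 21 − 14 = 7.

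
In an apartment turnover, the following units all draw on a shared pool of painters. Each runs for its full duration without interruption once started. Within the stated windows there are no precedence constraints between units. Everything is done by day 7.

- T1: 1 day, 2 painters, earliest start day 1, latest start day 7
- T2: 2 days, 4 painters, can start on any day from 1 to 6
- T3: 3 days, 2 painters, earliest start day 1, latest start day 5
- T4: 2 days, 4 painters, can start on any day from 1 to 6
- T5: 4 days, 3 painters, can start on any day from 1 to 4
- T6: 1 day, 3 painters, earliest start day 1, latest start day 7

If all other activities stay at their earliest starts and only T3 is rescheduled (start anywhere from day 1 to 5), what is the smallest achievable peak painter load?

T3@1: d1:18  d2:13  d3:5  d4:3  d5:0  d6:0  d7:0 → peak 18
T3@2: d1:16  d2:13  d3:5  d4:5  d5:0  d6:0  d7:0 → peak 16
T3@3: d1:16  d2:11  d3:5  d4:5  d5:2  d6:0  d7:0 → peak 16
T3@4: d1:16  d2:11  d3:3  d4:5  d5:2  d6:2  d7:0 → peak 16
T3@5: d1:16  d2:11  d3:3  d4:3  d5:2  d6:2  d7:2 → peak 16
Best is T3@2, peak 16.

16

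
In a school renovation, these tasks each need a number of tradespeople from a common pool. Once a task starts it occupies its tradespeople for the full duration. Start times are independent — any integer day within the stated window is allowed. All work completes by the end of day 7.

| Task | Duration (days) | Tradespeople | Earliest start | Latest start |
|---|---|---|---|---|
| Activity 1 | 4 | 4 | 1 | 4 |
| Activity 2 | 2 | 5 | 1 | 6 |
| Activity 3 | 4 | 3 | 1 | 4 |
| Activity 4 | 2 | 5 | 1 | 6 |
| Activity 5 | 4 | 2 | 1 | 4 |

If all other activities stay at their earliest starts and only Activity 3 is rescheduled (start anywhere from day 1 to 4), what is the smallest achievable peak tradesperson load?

Activity 3@1: d1:19  d2:19  d3:9  d4:9  d5:0  d6:0  d7:0 → peak 19
Activity 3@2: d1:16  d2:19  d3:9  d4:9  d5:3  d6:0  d7:0 → peak 19
Activity 3@3: d1:16  d2:16  d3:9  d4:9  d5:3  d6:3  d7:0 → peak 16
Activity 3@4: d1:16  d2:16  d3:6  d4:9  d5:3  d6:3  d7:3 → peak 16
Best is Activity 3@3, peak 16.

16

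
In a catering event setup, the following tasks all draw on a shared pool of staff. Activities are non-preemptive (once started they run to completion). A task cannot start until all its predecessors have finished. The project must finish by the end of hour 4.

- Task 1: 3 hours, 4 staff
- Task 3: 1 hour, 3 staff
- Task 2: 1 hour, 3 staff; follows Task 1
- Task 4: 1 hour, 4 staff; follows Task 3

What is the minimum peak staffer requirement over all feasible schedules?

Early-start (Task 1@1, Task 3@1, Task 2@4, Task 4@2) gives peak 8: h1:7  h2:8  h3:4  h4:3.
Shift Task 4→4.
Schedule Task 1@1, Task 3@1, Task 2@4, Task 4@4: h1:7  h2:4  h3:4  h4:7 — peak 7.
No arrangement of the 6 feasible schedules does better.

7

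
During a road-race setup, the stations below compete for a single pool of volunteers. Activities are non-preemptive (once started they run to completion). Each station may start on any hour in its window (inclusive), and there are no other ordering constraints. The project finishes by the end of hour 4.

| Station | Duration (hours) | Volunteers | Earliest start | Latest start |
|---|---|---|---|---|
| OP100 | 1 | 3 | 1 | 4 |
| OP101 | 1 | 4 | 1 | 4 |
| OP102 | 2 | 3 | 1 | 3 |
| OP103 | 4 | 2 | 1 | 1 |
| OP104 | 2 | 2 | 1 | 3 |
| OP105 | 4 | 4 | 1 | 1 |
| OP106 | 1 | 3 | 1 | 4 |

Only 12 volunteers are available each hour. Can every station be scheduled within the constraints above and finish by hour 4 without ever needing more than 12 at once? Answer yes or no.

Schedule OP100@1, OP101@2, OP102@3, OP103@1, OP104@1, OP105@1, OP106@3: h1:11  h2:12  h3:12  h4:9 — peak 12 ≤ 12.

yes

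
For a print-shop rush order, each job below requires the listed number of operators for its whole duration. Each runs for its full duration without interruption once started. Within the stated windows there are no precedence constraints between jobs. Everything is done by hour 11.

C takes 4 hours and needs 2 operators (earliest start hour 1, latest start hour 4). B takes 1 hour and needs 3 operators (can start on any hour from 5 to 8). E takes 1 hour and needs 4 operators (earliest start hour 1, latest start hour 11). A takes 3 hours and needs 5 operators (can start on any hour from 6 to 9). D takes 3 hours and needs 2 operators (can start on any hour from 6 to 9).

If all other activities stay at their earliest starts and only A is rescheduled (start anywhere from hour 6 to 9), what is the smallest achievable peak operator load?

6

A@6: h1:6  h2:2  h3:2  h4:2  h5:3  h6:7  h7:7  h8:7  h9:0  h10:0  h11:0 → peak 7
A@7: h1:6  h2:2  h3:2  h4:2  h5:3  h6:2  h7:7  h8:7  h9:5  h10:0  h11:0 → peak 7
A@8: h1:6  h2:2  h3:2  h4:2  h5:3  h6:2  h7:2  h8:7  h9:5  h10:5  h11:0 → peak 7
A@9: h1:6  h2:2  h3:2  h4:2  h5:3  h6:2  h7:2  h8:2  h9:5  h10:5  h11:5 → peak 6
Best is A@9, peak 6.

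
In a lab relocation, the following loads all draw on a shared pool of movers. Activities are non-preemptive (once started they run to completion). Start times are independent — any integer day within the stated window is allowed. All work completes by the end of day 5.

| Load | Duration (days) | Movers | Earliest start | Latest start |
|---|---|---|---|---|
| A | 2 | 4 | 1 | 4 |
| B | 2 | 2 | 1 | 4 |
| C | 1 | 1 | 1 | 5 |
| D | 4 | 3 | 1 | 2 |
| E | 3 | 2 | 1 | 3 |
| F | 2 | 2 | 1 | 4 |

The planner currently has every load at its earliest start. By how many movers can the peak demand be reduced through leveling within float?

Early-start peak: d1:14  d2:13  d3:5  d4:3  d5:0 ⇒ 14.
Leveled (A@1, B@1, C@1, D@2, E@3, F@3): d1:7  d2:9  d3:7  d4:7  d5:5 ⇒ 9.
Reduction 14 − 9 = 5.

5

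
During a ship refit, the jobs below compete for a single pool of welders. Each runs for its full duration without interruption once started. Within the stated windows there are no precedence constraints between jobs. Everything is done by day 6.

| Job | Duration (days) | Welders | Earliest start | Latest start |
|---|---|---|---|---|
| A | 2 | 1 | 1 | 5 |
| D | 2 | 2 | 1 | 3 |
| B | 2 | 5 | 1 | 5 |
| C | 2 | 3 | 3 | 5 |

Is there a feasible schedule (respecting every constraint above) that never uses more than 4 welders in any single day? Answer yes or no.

no

The minimum achievable peak is 5; 4 < 5, so no feasible schedule stays within the cap.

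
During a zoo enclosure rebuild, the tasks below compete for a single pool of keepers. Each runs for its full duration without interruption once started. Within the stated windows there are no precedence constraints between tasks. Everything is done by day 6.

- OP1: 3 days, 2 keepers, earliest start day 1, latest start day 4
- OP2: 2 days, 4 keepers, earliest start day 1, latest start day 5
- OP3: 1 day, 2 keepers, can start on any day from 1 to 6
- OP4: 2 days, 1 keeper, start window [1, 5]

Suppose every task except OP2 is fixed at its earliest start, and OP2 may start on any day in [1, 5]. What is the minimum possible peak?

OP2@1: d1:9  d2:7  d3:2  d4:0  d5:0  d6:0 → peak 9
OP2@2: d1:5  d2:7  d3:6  d4:0  d5:0  d6:0 → peak 7
OP2@3: d1:5  d2:3  d3:6  d4:4  d5:0  d6:0 → peak 6
OP2@4: d1:5  d2:3  d3:2  d4:4  d5:4  d6:0 → peak 5
OP2@5: d1:5  d2:3  d3:2  d4:0  d5:4  d6:4 → peak 5
Best is OP2@4, peak 5.

5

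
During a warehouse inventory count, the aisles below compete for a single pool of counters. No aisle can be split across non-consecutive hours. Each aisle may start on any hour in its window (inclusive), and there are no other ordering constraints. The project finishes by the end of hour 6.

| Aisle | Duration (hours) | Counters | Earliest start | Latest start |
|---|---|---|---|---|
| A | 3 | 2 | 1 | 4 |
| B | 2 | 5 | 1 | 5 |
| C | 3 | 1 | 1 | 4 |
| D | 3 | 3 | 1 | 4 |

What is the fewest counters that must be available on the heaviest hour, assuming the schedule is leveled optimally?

6

Early-start (A@1, B@1, C@1, D@1) gives peak 11: h1:11  h2:11  h3:6  h4:0  h5:0  h6:0.
Shift B→4.
Schedule A@1, B@4, C@1, D@1: h1:6  h2:6  h3:6  h4:5  h5:5  h6:0 — peak 6.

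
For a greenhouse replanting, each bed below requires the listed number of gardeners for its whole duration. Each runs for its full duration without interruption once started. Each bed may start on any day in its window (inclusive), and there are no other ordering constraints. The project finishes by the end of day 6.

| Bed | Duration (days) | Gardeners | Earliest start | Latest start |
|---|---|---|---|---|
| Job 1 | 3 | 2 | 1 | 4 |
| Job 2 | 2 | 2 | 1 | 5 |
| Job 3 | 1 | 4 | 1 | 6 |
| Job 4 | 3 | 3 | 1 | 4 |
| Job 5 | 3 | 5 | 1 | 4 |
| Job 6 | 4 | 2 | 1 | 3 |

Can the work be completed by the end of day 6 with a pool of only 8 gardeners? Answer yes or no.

The minimum achievable peak is 9; 8 < 9, so no feasible schedule stays within the cap.

no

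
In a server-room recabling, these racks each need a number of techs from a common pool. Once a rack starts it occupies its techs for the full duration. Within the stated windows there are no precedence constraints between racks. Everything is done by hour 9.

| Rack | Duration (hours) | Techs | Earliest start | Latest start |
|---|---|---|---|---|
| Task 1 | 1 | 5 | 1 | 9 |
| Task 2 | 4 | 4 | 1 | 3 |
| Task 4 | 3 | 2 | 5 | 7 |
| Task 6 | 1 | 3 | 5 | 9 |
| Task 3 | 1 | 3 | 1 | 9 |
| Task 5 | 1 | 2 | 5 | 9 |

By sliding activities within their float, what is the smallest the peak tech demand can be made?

5

Early-start (Task 1@1, Task 2@1, Task 4@5, Task 6@5, Task 3@1, Task 5@5) gives peak 12: h1:12  h2:4  h3:4  h4:4  h5:7  h6:2  h7:2  h8:0  h9:0.
Shift Task 2→2, Task 4→6, Task 6→6, Task 3→7, Task 5→8.
Schedule Task 1@1, Task 2@2, Task 4@6, Task 6@6, Task 3@7, Task 5@8: h1:5  h2:4  h3:4  h4:4  h5:4  h6:5  h7:5  h8:4  h9:0 — peak 5.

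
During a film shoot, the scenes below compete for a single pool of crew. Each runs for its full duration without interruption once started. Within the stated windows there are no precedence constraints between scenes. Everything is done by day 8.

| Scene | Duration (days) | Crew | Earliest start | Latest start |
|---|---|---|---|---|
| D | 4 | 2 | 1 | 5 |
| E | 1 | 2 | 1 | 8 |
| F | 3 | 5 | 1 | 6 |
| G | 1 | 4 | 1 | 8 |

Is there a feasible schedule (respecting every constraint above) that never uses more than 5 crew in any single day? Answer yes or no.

yes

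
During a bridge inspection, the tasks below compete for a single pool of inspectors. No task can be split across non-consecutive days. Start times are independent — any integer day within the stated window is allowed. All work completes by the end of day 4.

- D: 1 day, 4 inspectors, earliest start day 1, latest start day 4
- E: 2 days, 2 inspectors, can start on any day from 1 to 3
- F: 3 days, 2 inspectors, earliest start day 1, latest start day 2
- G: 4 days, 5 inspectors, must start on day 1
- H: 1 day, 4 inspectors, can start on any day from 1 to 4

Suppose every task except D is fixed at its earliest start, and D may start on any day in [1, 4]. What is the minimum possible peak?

13

D@1: d1:17  d2:9  d3:7  d4:5 → peak 17
D@2: d1:13  d2:13  d3:7  d4:5 → peak 13
D@3: d1:13  d2:9  d3:11  d4:5 → peak 13
D@4: d1:13  d2:9  d3:7  d4:9 → peak 13
Best is D@2, peak 13.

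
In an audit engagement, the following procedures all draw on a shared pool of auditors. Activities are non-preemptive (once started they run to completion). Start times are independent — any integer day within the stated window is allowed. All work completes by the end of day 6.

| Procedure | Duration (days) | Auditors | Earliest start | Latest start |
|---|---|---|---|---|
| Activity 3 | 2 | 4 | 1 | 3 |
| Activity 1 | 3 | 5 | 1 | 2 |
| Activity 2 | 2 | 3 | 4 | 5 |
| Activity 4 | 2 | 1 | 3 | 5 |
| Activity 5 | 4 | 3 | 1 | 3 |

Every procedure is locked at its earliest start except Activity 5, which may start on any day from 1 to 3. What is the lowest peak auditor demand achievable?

Activity 5@1: d1:12  d2:12  d3:9  d4:7  d5:3  d6:0 → peak 12
Activity 5@2: d1:9  d2:12  d3:9  d4:7  d5:6  d6:0 → peak 12
Activity 5@3: d1:9  d2:9  d3:9  d4:7  d5:6  d6:3 → peak 9
Best is Activity 5@3, peak 9.

9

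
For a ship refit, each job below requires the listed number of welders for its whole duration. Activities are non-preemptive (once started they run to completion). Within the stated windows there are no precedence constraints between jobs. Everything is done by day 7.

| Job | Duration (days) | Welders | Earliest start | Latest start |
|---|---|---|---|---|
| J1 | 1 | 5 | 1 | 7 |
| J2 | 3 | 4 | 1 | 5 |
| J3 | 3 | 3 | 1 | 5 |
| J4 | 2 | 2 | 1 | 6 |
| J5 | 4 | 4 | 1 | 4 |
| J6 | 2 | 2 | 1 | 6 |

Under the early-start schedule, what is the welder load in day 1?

At early start, day 1 has: J1, J2, J3, J4, J5, J6.
Demand: 5 + 4 + 3 + 2 + 4 + 2 = 20.

20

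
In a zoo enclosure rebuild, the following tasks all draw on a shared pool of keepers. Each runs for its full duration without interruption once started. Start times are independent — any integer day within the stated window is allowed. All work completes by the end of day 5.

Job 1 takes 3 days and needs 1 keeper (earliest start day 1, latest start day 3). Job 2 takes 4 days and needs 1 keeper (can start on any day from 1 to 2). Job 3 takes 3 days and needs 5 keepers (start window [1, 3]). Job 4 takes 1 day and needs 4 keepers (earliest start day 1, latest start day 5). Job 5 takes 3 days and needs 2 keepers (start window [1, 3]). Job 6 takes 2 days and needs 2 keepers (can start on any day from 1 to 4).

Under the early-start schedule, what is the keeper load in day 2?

11

At early start, day 2 has: Job 1, Job 2, Job 3, Job 5, Job 6.
Demand: 1 + 1 + 5 + 2 + 2 = 11.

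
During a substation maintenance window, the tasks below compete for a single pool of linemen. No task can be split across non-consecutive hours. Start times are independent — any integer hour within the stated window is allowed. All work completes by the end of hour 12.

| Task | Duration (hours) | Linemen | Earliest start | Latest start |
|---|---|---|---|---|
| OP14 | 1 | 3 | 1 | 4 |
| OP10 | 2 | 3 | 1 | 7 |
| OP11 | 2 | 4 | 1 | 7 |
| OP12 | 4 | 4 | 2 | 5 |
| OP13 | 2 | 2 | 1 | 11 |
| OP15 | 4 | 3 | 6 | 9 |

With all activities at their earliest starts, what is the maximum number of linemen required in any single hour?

Early-start schedule: OP14@1, OP10@1, OP11@1, OP12@2, OP13@1, OP15@6.
Load per hour: hour 1: 12, hour 2: 13, hour 3: 4, hour 4: 4, hour 5: 4, hour 6: 3, hour 7: 3, hour 8: 3, hour 9: 3, hour 10: 0, hour 11: 0, hour 12: 0.
Peak is 13.

13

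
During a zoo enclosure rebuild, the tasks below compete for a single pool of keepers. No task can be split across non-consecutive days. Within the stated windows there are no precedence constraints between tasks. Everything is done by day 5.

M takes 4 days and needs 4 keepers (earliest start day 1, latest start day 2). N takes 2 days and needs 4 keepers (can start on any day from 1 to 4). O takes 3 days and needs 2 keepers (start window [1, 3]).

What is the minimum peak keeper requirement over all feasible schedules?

Early-start (M@1, N@1, O@1) gives peak 10: d1:10  d2:10  d3:6  d4:4  d5:0.
Shift O→3.
Schedule M@1, N@1, O@3: d1:8  d2:8  d3:6  d4:6  d5:2 — peak 8.
No arrangement of the 24 feasible schedules does better.

8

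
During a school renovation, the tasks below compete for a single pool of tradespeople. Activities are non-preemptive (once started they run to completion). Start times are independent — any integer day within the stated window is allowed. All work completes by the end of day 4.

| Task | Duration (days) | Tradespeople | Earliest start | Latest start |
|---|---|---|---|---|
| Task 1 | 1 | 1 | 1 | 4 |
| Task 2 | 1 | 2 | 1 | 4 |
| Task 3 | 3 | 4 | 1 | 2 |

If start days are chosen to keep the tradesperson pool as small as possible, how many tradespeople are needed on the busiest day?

4

Early-start (Task 1@1, Task 2@1, Task 3@1) gives peak 7: d1:7  d2:4  d3:4  d4:0.
Shift Task 3→2.
Schedule Task 1@1, Task 2@1, Task 3@2: d1:3  d2:4  d3:4  d4:4 — peak 4.
Total tradesperson-days = 15 over 4 days ⇒ peak ≥ ⌈15/4⌉ = 4, so 4 is optimal.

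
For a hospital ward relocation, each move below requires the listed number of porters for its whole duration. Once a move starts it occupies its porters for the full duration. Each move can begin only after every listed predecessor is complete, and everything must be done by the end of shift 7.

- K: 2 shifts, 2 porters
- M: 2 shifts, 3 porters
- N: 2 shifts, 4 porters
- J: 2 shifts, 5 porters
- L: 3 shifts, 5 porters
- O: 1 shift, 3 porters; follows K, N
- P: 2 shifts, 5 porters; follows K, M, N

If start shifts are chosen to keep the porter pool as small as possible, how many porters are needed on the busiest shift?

10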